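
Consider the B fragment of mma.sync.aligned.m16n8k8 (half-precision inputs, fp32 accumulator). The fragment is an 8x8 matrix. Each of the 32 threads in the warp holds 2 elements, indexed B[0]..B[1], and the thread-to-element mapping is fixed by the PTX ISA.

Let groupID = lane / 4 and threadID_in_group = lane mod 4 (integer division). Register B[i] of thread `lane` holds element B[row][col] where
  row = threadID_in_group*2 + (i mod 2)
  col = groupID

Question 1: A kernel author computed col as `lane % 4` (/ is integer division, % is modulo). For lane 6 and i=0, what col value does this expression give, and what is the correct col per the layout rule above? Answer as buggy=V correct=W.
`lane % 4`[6,0]→2
6: G=1,T=2
[0] (2*2+0,1) = (4,1)
col: 2 vs 1

buggy=2 correct=1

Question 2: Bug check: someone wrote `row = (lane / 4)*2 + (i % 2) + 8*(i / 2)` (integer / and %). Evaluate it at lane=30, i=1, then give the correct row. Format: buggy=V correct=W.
buggy=15 correct=5

`(lane / 4)*2 + (i % 2) + 8*(i / 2)`[30,1]->15
lane 30->30/4=7, 30 mod 4=2
i=1  r:2·2+1->5  c:7
row: 15 vs 5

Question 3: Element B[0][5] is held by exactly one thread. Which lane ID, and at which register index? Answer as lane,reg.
c=5→G=5  r=0→T=0,p=0
L=5*4+0=20  i=0=0

20,0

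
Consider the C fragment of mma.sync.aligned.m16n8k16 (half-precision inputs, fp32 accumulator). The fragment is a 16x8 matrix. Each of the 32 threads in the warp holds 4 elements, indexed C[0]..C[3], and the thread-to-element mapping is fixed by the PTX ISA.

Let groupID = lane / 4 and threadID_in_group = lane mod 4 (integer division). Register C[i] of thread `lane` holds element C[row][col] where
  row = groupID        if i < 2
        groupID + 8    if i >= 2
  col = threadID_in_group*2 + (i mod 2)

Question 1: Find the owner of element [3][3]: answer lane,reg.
r:3=>grp=3,rB=0  c:3=>tig=1,lo=1
L=3*4+1=13  i=0*2+1=1

13,1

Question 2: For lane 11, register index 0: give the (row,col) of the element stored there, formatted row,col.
L=11→G=11>>2=2, T=11&3=3
[0]→row 2+0=2  col 3·2+0=6

2,6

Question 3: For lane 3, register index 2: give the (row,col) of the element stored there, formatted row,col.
8,6

lane 3: G=0 (3/4), T=3 (3%4)
i=2: r=0+8=8, c=3*2+0=6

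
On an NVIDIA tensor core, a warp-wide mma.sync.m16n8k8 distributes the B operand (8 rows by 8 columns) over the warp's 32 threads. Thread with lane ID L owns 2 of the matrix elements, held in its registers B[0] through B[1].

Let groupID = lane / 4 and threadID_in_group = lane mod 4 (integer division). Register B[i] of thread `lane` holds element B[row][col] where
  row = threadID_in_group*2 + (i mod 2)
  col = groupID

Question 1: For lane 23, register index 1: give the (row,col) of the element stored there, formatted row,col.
7,5

23: gr=5,th=3
[1] (3*2+1,5) = (7,5)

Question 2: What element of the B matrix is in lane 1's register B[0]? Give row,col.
2,0

lane 1: G=0 (1/4), T=1 (1%4)
i=0: r=1*2+0=2, c=G=0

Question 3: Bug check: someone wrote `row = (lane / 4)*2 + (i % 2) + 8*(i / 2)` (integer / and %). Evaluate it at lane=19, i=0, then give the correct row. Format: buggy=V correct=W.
`(lane / 4)*2 + (i % 2) + 8*(i / 2)`[19,0]→8
lane 19: G=4 (19/4), T=3 (19%4)
i=0: r=3*2+0=6, c=G=4
row: 8 vs 6

buggy=8 correct=6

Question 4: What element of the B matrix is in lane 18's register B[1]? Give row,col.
L=18→G=18>>2=4, T=18&3=2
[1]→row 2·2+1=5  col G=4

5,4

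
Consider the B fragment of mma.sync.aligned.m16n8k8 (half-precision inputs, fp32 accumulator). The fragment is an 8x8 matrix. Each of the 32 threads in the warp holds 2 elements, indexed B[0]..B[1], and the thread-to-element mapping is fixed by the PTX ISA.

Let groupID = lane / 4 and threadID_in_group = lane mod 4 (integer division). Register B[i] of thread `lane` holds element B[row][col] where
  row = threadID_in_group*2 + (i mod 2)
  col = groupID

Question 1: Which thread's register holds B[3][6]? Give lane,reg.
c=6⇒gr=6  r=3⇒th=1,odd=1
L=6*4+1=25  i=1=1

25,1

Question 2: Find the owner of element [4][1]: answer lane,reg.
c=1⇒gr=1  r=4⇒th=2,odd=0
L=1*4+2=6  i=0=0

6,0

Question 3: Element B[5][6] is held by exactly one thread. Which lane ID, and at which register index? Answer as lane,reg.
26,1

c:6=>grp=6  r:5=>tig=2,lo=1
L=6*4+2=26  i=1=1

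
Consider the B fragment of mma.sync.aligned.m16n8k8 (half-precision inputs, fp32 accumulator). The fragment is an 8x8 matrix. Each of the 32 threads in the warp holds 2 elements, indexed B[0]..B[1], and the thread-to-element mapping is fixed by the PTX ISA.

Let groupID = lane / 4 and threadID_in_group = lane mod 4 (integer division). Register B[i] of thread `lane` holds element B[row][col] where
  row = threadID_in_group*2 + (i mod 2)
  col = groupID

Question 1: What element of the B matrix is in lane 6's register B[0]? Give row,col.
L=6->gid=6>>2=1, tid=6&3=2
[0]->row 2·2+0=4  col gid=1

4,1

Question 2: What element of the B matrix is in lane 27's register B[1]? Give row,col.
7,6

lane 27->27/4=6, 27 mod 4=3
i=1  r:2·3+1->7  c:6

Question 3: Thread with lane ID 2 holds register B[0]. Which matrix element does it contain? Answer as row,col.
4,0

lane 2: g=0 (2/4), t=2 (2%4)
i=0: r=2*2+0=4, c=g=0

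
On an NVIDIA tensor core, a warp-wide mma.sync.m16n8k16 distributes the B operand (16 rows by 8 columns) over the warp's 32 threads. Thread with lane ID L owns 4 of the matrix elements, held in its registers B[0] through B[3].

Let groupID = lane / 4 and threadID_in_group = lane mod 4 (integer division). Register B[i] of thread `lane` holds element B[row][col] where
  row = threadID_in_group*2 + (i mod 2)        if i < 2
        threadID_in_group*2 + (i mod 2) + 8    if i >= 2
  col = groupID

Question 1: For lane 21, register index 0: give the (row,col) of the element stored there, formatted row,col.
2,5

L=21→G=21>>2=5, T=21&3=1
[0]→row 1·2+0+0=2  col G=5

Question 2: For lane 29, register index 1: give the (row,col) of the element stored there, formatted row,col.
3,7

L=29->gid=29>>2=7, tid=29&3=1
[1]->row 1·2+1+0=3  col gid=7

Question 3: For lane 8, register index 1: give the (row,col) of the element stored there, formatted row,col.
lane 8⇒8/4=2, 8 mod 4=0
i=1  r:2·0+1+0⇒1  c:2

1,2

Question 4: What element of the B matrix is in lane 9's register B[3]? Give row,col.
11,2

lane 9: gid=2 (9/4), tid=1 (9%4)
i=3: r=1*2+1+8=11, c=gid=2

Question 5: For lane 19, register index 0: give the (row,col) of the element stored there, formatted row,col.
6,4

lane 19->19/4=4, 19 mod 4=3
i=0  r:2·3+0+0->6  c:4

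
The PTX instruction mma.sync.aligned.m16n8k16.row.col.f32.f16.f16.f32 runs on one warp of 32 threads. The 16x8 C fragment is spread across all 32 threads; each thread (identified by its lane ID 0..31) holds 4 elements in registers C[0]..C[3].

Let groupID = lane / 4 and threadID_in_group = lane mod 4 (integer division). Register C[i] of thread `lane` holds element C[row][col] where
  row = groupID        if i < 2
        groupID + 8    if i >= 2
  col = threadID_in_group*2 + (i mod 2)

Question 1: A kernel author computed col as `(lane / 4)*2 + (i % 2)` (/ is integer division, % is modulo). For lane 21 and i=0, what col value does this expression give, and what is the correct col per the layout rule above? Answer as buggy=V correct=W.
`(lane / 4)*2 + (i % 2)`[21,0]→10
21: G=5,T=1
[0] (5+0,1*2+0) = (5,2)
col: 10 vs 2

buggy=10 correct=2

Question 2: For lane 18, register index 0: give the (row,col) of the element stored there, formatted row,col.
4,4

18: gr=4,th=2
[0] (4+0,2*2+0) = (4,4)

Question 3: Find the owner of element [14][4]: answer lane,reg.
26,2

r=14->g=6,rb=1  c=4->t=2,b0=0
L=6*4+2=26  i=1*2+0=2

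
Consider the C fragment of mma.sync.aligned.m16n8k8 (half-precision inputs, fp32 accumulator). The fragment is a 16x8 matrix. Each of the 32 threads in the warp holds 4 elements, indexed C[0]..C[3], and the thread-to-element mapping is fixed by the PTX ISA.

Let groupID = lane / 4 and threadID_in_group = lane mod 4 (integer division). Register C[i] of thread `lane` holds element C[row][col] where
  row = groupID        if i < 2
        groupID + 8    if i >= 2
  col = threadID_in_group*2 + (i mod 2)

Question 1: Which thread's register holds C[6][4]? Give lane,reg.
26,0

r: 6->gid=6,r8=0  c: 4->tid=2,i&1=0
L=6*4+2=26  i=0*2+0=0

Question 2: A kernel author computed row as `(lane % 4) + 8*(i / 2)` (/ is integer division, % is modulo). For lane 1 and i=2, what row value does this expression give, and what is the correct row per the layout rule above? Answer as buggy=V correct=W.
`(lane % 4) + 8*(i / 2)`[1,2]=>9
1: grp=0,tig=1
[2] (0+8,1*2+0) = (8,2)
row: 9 vs 8

buggy=9 correct=8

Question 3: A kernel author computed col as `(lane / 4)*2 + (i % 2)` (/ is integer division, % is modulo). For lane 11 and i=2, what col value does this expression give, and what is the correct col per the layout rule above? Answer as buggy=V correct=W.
buggy=4 correct=6

`(lane / 4)*2 + (i % 2)`[11,2]→4
lane 11→11/4=2, 11 mod 4=3
i=2  r:2+8→10  c:2·3+0→6
col: 4 vs 6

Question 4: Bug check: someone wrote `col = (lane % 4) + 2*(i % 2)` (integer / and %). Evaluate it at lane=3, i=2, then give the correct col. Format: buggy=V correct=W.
buggy=3 correct=6

`(lane % 4) + 2*(i % 2)`[3,2]⇒3
lane 3: gr=0 (3/4), th=3 (3%4)
i=2: r=0+8=8, c=3*2+0=6
col: 3 vs 6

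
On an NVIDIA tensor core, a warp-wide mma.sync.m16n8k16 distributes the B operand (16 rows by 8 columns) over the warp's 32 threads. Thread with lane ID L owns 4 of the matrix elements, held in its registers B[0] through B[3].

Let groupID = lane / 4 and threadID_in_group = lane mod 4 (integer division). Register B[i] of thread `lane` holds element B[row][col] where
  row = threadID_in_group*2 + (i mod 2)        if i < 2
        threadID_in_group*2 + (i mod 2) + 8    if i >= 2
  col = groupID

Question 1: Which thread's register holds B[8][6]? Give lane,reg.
24,2

c=6⇒gr=6  r=8⇒Rb=1,th=0,odd=0
L=6*4+0=24  i=1*2+0=2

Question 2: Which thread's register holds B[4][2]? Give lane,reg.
c=2⇒gr=2  r=4⇒Rb=0,th=2,odd=0
L=2*4+2=10  i=0*2+0=0

10,0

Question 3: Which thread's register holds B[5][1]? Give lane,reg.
c=1⇒gr=1  r=5⇒Rb=0,th=2,odd=1
L=1*4+2=6  i=0*2+1=1

6,1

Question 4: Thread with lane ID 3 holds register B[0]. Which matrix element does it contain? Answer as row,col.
lane 3->3/4=0, 3 mod 4=3
i=0  r:2·3+0+0->6  c:0

6,0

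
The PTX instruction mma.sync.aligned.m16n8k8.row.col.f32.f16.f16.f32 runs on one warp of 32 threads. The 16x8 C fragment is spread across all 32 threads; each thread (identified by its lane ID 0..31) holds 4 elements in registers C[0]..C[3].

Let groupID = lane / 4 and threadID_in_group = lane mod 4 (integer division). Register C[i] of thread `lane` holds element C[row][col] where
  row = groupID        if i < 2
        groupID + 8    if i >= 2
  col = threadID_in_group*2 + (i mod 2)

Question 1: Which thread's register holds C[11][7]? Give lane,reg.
r:11=>grp=3,rB=1  c:7=>tig=3,lo=1
L=3*4+3=15  i=1*2+1=3

15,3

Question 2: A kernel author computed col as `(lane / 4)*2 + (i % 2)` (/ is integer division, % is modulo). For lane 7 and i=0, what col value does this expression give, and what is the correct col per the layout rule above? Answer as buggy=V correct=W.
`(lane / 4)*2 + (i % 2)`[7,0]=>2
lane 7=>7/4=1, 7 mod 4=3
i=0  r:1+0=>1  c:2·3+0=>6
col: 2 vs 6

buggy=2 correct=6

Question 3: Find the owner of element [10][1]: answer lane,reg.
8,3

r=10→G=2,rhi=1  c=1→T=0,p=1
L=2*4+0=8  i=1*2+1=3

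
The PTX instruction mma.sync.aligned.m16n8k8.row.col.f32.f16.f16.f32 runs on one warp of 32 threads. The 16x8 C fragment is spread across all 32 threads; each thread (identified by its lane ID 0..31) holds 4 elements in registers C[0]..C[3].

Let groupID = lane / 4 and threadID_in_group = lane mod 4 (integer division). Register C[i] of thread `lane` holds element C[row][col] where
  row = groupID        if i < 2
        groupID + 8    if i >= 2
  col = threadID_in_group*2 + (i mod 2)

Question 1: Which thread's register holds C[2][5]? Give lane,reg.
10,1

r:2=>grp=2,rB=0  c:5=>tig=2,lo=1
L=2*4+2=10  i=0*2+1=1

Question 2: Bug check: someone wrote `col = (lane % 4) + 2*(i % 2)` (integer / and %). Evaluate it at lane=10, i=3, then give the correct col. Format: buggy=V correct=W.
buggy=4 correct=5

`(lane % 4) + 2*(i % 2)`[10,3]->4
lane 10->10/4=2, 10 mod 4=2
i=3  r:2+8->10  c:2·2+1->5
col: 4 vs 5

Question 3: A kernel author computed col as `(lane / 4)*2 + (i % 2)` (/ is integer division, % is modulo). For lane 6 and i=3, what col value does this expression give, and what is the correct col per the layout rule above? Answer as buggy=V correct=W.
buggy=3 correct=5

`(lane / 4)*2 + (i % 2)`[6,3]⇒3
lane 6: gr=1 (6/4), th=2 (6%4)
i=3: r=1+8=9, c=2*2+1=5
col: 3 vs 5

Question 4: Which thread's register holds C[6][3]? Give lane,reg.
25,1

r=6⇒gr=6,Rb=0  c=3⇒th=1,odd=1
L=6*4+1=25  i=0*2+1=1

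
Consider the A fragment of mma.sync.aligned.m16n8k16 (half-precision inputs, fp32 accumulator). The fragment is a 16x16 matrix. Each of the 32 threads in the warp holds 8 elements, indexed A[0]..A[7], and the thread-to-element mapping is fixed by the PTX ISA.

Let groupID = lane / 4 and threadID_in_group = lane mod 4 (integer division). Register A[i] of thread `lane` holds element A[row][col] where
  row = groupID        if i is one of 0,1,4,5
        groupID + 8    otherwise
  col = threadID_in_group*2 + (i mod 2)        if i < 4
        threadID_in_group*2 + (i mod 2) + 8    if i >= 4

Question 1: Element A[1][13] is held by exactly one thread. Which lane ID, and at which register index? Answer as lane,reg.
r:1=>grp=1,rB=0  c:13=>cB=1,tig=2,lo=1
L=1*4+2=6  i=1*4+0*2+1=5

6,5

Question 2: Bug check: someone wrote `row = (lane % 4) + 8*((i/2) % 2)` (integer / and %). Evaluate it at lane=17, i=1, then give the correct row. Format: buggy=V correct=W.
`(lane % 4) + 8*((i/2) % 2)`[17,1]->1
17: g=4,t=1
[1] (4+0,1*2+1+0) = (4,3)
row: 1 vs 4

buggy=1 correct=4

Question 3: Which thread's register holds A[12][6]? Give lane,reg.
r:12=>grp=4,rB=1  c:6=>cB=0,tig=3,lo=0
L=4*4+3=19  i=0*4+1*2+0=2

19,2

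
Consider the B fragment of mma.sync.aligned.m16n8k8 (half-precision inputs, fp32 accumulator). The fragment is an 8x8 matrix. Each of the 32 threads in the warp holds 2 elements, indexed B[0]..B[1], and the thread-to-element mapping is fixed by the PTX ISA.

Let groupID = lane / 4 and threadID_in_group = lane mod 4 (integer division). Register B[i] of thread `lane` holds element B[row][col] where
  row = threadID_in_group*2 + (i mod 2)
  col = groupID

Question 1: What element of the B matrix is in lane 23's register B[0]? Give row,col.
6,5

lane 23: grp=5 (23/4), tig=3 (23%4)
i=0: r=3*2+0=6, c=grp=5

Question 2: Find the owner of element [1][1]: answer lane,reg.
4,1

c=1⇒gr=1  r=1⇒th=0,odd=1
L=1*4+0=4  i=1=1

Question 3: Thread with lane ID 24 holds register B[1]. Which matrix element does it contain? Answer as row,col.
lane 24⇒24/4=6, 24 mod 4=0
i=1  r:2·0+1⇒1  c:6

1,6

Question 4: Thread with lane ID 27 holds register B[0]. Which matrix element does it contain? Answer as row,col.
27: gid=6,tid=3
[0] (3*2+0,6) = (6,6)

6,6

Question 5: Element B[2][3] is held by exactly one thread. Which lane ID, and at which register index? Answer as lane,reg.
13,0

c:3=>grp=3  r:2=>tig=1,lo=0
L=3*4+1=13  i=0=0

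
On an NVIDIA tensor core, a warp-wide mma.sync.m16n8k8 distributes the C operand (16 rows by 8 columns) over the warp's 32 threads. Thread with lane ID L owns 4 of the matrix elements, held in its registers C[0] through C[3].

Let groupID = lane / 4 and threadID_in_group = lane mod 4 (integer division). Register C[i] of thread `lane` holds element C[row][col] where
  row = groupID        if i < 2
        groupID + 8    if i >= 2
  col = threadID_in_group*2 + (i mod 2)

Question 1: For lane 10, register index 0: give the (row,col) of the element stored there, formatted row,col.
L=10→G=10>>2=2, T=10&3=2
[0]→row 2+0=2  col 2·2+0=4

2,4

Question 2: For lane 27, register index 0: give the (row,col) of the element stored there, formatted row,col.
L=27→G=27>>2=6, T=27&3=3
[0]→row 6+0=6  col 3·2+0=6

6,6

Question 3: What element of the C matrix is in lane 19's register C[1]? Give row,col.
L=19→G=19>>2=4, T=19&3=3
[1]→row 4+0=4  col 3·2+1=7

4,7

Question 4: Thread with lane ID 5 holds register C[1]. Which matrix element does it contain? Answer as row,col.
1,3

L=5=>grp=5>>2=1, tig=5&3=1
[1]=>row 1+0=1  col 1·2+1=3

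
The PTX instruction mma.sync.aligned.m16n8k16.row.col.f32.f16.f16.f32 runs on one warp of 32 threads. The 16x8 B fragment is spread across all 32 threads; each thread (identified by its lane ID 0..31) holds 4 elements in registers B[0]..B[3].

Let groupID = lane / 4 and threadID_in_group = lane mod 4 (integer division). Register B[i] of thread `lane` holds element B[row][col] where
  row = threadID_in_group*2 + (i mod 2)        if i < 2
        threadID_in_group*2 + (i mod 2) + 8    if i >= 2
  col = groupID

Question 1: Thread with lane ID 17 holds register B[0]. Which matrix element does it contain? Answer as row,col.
L=17⇒gr=17>>2=4, th=17&3=1
[0]⇒row 1·2+0+0=2  col gr=4

2,4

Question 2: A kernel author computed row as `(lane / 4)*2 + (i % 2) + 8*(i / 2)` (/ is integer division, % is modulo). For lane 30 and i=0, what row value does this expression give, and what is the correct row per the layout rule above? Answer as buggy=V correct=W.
buggy=14 correct=4

`(lane / 4)*2 + (i % 2) + 8*(i / 2)`[30,0]⇒14
lane 30: gr=7 (30/4), th=2 (30%4)
i=0: r=2*2+0+0=4, c=gr=7
row: 14 vs 4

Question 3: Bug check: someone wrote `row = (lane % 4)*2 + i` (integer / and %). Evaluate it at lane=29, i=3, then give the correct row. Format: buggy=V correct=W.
`(lane % 4)*2 + i`[29,3]→5
29: G=7,T=1
[3] (1*2+1+8,7) = (11,7)
row: 5 vs 11

buggy=5 correct=11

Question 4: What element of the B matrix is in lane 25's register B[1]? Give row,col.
lane 25=>25/4=6, 25 mod 4=1
i=1  r:2·1+1+0=>3  c:6

3,6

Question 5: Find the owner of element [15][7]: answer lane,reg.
31,3

c=7->g=7  r=15->rb=1,t=3,b0=1
L=7*4+3=31  i=1*2+1=3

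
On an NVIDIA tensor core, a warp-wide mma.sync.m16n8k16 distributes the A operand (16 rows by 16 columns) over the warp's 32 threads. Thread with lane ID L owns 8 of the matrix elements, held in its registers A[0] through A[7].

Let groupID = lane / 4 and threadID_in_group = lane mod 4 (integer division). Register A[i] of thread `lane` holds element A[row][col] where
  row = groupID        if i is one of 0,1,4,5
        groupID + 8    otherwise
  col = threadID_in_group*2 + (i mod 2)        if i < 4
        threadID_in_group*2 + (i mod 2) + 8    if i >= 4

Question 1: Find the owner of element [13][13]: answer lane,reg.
r=13→G=5,rhi=1  c=13→chi=1,T=2,p=1
L=5*4+2=22  i=1*4+1*2+1=7

22,7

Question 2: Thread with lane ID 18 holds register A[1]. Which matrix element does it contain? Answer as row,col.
lane 18: g=4 (18/4), t=2 (18%4)
i=1: r=4+0=4, c=2*2+1+0=5

4,5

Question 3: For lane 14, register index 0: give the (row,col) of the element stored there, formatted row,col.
3,4

lane 14: gid=3 (14/4), tid=2 (14%4)
i=0: r=3+0=3, c=2*2+0+0=4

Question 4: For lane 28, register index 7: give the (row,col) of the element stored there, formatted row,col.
15,9

28: gr=7,th=0
[7] (7+8,0*2+1+8) = (15,9)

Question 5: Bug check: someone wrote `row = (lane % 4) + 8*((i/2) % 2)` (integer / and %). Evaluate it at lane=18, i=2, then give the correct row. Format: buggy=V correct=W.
`(lane % 4) + 8*((i/2) % 2)`[18,2]→10
lane 18: G=4 (18/4), T=2 (18%4)
i=2: r=4+8=12, c=2*2+0+0=4
row: 10 vs 12

buggy=10 correct=12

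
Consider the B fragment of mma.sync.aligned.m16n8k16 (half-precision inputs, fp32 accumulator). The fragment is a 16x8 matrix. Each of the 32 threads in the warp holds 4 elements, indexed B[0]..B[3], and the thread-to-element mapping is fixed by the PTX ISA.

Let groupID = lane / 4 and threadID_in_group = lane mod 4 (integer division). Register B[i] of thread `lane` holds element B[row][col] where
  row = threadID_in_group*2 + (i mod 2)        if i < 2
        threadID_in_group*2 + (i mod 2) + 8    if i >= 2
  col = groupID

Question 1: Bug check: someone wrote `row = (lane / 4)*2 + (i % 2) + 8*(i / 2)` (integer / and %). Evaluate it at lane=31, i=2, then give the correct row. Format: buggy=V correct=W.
buggy=22 correct=14

`(lane / 4)*2 + (i % 2) + 8*(i / 2)`[31,2]→22
lane 31→31/4=7, 31 mod 4=3
i=2  r:2·3+0+8→14  c:7
row: 22 vs 14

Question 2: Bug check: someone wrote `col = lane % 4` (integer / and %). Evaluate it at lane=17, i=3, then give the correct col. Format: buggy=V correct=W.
buggy=1 correct=4

`lane % 4`[17,3]→1
17: G=4,T=1
[3] (1*2+1+8,4) = (11,4)
col: 1 vs 4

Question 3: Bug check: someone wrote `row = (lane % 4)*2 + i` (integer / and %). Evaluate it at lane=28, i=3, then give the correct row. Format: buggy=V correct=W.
`(lane % 4)*2 + i`[28,3]->3
lane 28: gid=7 (28/4), tid=0 (28%4)
i=3: r=0*2+1+8=9, c=gid=7
row: 3 vs 9

buggy=3 correct=9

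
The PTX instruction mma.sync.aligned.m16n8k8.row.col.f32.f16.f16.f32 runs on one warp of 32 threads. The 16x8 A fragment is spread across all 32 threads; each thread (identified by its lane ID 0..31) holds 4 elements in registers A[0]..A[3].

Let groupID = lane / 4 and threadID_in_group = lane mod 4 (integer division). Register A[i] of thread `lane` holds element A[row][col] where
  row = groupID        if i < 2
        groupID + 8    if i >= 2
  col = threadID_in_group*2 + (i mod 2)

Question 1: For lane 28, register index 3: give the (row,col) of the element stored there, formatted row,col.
15,1

L=28⇒gr=28>>2=7, th=28&3=0
[3]⇒row 7+8=15  col 0·2+1=1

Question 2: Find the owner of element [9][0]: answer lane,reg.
4,2

r=9→G=1,rhi=1  c=0→T=0,p=0
L=1*4+0=4  i=1*2+0=2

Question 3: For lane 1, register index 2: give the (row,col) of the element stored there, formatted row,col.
lane 1->1/4=0, 1 mod 4=1
i=2  r:0+8->8  c:2·1+0->2

8,2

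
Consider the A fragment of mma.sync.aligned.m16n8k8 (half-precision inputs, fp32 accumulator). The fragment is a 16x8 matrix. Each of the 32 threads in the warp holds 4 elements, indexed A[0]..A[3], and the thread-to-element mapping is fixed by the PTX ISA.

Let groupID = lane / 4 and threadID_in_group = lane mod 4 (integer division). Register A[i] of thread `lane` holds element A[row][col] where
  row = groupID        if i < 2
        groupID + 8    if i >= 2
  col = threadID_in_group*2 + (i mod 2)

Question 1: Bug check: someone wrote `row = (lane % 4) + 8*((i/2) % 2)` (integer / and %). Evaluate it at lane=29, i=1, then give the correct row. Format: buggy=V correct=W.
`(lane % 4) + 8*((i/2) % 2)`[29,1]=>1
L=29=>grp=29>>2=7, tig=29&3=1
[1]=>row 7+0=7  col 1·2+1=3
row: 1 vs 7

buggy=1 correct=7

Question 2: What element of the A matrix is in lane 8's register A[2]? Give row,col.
10,0

L=8=>grp=8>>2=2, tig=8&3=0
[2]=>row 2+8=10  col 0·2+0=0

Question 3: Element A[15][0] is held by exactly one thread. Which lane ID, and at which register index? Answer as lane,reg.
28,2

r=15->g=7,rb=1  c=0->t=0,b0=0
L=7*4+0=28  i=1*2+0=2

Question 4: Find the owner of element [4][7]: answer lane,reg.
r=4->g=4,rb=0  c=7->t=3,b0=1
L=4*4+3=19  i=0*2+1=1

19,1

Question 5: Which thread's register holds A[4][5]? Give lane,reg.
18,1

r:4=>grp=4,rB=0  c:5=>tig=2,lo=1
L=4*4+2=18  i=0*2+1=1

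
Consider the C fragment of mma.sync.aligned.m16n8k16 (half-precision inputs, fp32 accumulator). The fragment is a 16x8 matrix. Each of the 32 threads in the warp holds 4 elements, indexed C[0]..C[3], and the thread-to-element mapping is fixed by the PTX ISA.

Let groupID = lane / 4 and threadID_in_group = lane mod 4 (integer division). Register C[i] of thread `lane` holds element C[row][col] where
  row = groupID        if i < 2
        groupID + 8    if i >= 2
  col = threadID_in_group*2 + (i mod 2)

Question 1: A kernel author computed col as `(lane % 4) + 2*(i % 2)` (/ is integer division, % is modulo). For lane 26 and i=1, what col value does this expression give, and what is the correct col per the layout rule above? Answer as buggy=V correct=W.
buggy=4 correct=5

`(lane % 4) + 2*(i % 2)`[26,1]->4
lane 26: g=6 (26/4), t=2 (26%4)
i=1: r=6+0=6, c=2*2+1=5
col: 4 vs 5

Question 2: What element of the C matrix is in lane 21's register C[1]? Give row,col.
5,3

L=21=>grp=21>>2=5, tig=21&3=1
[1]=>row 5+0=5  col 1·2+1=3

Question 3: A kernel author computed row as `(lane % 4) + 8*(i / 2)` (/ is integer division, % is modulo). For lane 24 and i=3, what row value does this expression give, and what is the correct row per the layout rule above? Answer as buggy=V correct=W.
buggy=8 correct=14

`(lane % 4) + 8*(i / 2)`[24,3]->8
24: g=6,t=0
[3] (6+8,0*2+1) = (14,1)
row: 8 vs 14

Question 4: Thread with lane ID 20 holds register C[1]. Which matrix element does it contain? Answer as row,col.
lane 20: g=5 (20/4), t=0 (20%4)
i=1: r=5+0=5, c=0*2+1=1

5,1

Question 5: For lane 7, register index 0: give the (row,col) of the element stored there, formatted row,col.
1,6

7: grp=1,tig=3
[0] (1+0,3*2+0) = (1,6)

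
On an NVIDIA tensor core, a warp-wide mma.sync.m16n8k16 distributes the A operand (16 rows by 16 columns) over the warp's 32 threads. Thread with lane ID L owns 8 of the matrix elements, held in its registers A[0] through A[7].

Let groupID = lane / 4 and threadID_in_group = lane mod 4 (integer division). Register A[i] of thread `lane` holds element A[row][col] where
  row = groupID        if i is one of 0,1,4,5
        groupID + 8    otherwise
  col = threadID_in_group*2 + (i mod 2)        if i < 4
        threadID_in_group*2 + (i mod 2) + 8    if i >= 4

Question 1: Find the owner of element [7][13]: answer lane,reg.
r:7=>grp=7,rB=0  c:13=>cB=1,tig=2,lo=1
L=7*4+2=30  i=1*4+0*2+1=5

30,5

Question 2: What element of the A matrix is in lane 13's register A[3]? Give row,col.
11,3

L=13->gid=13>>2=3, tid=13&3=1
[3]->row 3+8=11  col 1·2+1+0=3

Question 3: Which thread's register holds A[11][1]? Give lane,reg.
12,3

r: 11->gid=3,r8=1  c: 1->c8=0,tid=0,i&1=1
L=3*4+0=12  i=0*4+1*2+1=3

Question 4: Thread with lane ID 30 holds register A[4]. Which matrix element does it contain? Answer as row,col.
7,12

lane 30⇒30/4=7, 30 mod 4=2
i=4  r:7+0⇒7  c:2·2+0+8⇒12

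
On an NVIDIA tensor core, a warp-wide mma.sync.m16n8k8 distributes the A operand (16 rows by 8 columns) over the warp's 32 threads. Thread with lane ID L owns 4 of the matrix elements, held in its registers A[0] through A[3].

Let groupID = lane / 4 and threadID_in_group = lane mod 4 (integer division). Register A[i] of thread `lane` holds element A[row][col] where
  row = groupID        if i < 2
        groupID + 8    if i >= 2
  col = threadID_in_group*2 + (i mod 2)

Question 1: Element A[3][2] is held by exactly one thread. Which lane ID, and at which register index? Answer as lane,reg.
r=3→G=3,rhi=0  c=2→T=1,p=0
L=3*4+1=13  i=0*2+0=0

13,0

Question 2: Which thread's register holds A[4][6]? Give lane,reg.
r=4->g=4,rb=0  c=6->t=3,b0=0
L=4*4+3=19  i=0*2+0=0

19,0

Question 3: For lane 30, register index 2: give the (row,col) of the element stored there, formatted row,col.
15,4

L=30=>grp=30>>2=7, tig=30&3=2
[2]=>row 7+8=15  col 2·2+0=4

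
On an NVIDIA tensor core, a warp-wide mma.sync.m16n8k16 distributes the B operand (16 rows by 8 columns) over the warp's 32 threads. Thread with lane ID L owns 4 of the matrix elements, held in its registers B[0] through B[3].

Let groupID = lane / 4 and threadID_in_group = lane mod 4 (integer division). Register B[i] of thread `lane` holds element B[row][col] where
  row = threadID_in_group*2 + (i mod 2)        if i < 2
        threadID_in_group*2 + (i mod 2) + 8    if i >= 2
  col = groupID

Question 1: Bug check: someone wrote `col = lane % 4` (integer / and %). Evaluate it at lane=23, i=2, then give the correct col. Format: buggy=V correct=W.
`lane % 4`[23,2]⇒3
23: gr=5,th=3
[2] (3*2+0+8,5) = (14,5)
col: 3 vs 5

buggy=3 correct=5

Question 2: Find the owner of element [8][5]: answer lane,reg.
c=5→G=5  r=8→rhi=1,T=0,p=0
L=5*4+0=20  i=1*2+0=2

20,2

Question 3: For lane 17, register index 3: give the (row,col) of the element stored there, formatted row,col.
lane 17→17/4=4, 17 mod 4=1
i=3  r:2·1+1+8→11  c:4

11,4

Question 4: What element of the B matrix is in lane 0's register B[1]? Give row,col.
0: g=0,t=0
[1] (0*2+1+0,0) = (1,0)

1,0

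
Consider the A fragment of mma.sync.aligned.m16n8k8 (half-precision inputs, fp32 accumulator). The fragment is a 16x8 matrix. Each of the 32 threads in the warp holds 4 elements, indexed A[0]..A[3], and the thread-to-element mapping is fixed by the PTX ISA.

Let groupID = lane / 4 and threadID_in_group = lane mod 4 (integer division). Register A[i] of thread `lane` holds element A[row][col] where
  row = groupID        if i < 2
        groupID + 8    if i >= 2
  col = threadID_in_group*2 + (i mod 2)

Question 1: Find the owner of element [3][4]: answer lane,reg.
14,0

r=3→G=3,rhi=0  c=4→T=2,p=0
L=3*4+2=14  i=0*2+0=0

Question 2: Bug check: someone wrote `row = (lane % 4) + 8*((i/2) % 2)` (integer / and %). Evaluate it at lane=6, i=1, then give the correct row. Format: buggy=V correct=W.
buggy=2 correct=1

`(lane % 4) + 8*((i/2) % 2)`[6,1]→2
L=6→G=6>>2=1, T=6&3=2
[1]→row 1+0=1  col 2·2+1=5
row: 2 vs 1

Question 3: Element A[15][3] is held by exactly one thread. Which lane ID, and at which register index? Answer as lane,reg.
29,3

r=15→G=7,rhi=1  c=3→T=1,p=1
L=7*4+1=29  i=1*2+1=3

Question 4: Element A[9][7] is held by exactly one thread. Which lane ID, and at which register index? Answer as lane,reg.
r=9→G=1,rhi=1  c=7→T=3,p=1
L=1*4+3=7  i=1*2+1=3

7,3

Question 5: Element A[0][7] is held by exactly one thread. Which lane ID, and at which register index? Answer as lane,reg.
3,1

r: 0->gid=0,r8=0  c: 7->tid=3,i&1=1
L=0*4+3=3  i=0*2+1=1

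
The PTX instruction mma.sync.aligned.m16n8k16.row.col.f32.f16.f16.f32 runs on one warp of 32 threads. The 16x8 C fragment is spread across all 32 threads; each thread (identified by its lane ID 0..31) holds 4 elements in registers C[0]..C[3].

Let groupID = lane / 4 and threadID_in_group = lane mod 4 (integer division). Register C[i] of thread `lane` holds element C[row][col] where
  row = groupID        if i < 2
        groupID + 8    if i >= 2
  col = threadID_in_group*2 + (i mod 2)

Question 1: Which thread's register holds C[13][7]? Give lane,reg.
23,3

r=13→G=5,rhi=1  c=7→T=3,p=1
L=5*4+3=23  i=1*2+1=3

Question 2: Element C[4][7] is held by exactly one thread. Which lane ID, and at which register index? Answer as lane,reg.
r=4→G=4,rhi=0  c=7→T=3,p=1
L=4*4+3=19  i=0*2+1=1

19,1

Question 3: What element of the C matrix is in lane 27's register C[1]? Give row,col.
lane 27: gid=6 (27/4), tid=3 (27%4)
i=1: r=6+0=6, c=3*2+1=7

6,7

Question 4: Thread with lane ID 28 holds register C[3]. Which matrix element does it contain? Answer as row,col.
15,1

lane 28: gid=7 (28/4), tid=0 (28%4)
i=3: r=7+8=15, c=0*2+1=1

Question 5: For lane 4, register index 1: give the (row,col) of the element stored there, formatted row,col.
1,1

lane 4: G=1 (4/4), T=0 (4%4)
i=1: r=1+0=1, c=0*2+1=1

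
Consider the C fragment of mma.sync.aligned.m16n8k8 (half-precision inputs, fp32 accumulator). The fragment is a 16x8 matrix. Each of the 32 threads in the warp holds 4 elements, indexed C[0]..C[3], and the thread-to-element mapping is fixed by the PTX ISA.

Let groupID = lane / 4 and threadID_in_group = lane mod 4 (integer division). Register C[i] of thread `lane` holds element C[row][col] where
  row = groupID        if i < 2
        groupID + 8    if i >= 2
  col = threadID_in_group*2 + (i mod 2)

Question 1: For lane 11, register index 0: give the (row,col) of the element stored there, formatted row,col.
2,6

lane 11: gid=2 (11/4), tid=3 (11%4)
i=0: r=2+0=2, c=3*2+0=6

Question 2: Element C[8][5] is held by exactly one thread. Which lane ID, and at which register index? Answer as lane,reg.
2,3

r=8→G=0,rhi=1  c=5→T=2,p=1
L=0*4+2=2  i=1*2+1=3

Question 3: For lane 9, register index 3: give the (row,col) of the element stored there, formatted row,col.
10,3

L=9⇒gr=9>>2=2, th=9&3=1
[3]⇒row 2+8=10  col 1·2+1=3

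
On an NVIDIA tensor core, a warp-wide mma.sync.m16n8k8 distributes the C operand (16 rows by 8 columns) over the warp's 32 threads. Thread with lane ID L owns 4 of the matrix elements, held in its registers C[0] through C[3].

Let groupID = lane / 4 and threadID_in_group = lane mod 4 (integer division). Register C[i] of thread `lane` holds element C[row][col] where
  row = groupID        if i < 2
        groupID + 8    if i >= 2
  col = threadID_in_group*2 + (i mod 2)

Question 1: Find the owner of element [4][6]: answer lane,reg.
19,0

r: 4->gid=4,r8=0  c: 6->tid=3,i&1=0
L=4*4+3=19  i=0*2+0=0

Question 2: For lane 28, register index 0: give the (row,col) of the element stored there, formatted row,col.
7,0

lane 28: g=7 (28/4), t=0 (28%4)
i=0: r=7+0=7, c=0*2+0=0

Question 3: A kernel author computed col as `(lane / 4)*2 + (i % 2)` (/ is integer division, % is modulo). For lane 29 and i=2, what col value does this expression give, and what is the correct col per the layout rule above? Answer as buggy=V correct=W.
`(lane / 4)*2 + (i % 2)`[29,2]→14
lane 29→29/4=7, 29 mod 4=1
i=2  r:7+8→15  c:2·1+0→2
col: 14 vs 2

buggy=14 correct=2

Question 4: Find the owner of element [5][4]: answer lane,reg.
22,0

r=5→G=5,rhi=0  c=4→T=2,p=0
L=5*4+2=22  i=0*2+0=0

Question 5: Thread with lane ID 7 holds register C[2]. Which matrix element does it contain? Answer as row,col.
9,6

L=7⇒gr=7>>2=1, th=7&3=3
[2]⇒row 1+8=9  col 3·2+0=6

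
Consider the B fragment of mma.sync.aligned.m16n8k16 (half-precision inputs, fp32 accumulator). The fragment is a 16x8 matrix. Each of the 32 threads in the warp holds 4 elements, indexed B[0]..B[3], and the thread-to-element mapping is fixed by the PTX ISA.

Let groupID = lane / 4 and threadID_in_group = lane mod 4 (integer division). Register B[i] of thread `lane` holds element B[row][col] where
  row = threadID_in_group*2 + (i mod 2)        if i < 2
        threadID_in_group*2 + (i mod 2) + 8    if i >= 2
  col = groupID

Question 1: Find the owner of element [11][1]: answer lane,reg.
c=1->g=1  r=11->rb=1,t=1,b0=1
L=1*4+1=5  i=1*2+1=3

5,3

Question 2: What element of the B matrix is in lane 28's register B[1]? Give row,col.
1,7

L=28->g=28>>2=7, t=28&3=0
[1]->row 0·2+1+0=1  col g=7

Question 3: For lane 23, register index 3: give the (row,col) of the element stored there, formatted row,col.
23: G=5,T=3
[3] (3*2+1+8,5) = (15,5)

15,5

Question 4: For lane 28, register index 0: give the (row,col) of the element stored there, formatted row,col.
lane 28→28/4=7, 28 mod 4=0
i=0  r:2·0+0+0→0  c:7

0,7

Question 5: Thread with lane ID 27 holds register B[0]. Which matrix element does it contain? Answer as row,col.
27: g=6,t=3
[0] (3*2+0+0,6) = (6,6)

6,6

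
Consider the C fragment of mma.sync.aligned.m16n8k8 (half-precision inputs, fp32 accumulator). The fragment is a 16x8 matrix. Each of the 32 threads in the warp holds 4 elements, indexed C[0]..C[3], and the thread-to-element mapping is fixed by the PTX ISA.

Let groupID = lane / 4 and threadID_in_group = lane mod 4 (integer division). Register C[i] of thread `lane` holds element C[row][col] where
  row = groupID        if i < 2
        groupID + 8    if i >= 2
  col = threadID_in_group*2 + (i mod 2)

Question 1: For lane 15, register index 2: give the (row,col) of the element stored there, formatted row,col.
11,6

15: gr=3,th=3
[2] (3+8,3*2+0) = (11,6)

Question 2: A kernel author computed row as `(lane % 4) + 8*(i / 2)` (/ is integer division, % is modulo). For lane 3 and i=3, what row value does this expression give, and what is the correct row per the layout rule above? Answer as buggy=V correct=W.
buggy=11 correct=8

`(lane % 4) + 8*(i / 2)`[3,3]->11
3: gid=0,tid=3
[3] (0+8,3*2+1) = (8,7)
row: 11 vs 8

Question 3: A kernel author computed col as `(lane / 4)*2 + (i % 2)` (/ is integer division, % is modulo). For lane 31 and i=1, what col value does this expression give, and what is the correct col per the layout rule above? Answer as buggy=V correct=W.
`(lane / 4)*2 + (i % 2)`[31,1]=>15
lane 31: grp=7 (31/4), tig=3 (31%4)
i=1: r=7+0=7, c=3*2+1=7
col: 15 vs 7

buggy=15 correct=7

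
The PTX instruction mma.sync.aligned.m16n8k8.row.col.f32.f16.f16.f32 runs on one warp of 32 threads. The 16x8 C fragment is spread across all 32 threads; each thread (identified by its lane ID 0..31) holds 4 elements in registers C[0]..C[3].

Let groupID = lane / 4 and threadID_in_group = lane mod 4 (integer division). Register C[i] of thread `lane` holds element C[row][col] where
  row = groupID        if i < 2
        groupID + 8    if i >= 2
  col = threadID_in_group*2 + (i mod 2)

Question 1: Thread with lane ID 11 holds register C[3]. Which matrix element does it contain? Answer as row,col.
lane 11: G=2 (11/4), T=3 (11%4)
i=3: r=2+8=10, c=3*2+1=7

10,7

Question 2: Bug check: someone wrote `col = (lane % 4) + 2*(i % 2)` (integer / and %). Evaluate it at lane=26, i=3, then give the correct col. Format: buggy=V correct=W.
buggy=4 correct=5

`(lane % 4) + 2*(i % 2)`[26,3]->4
lane 26->26/4=6, 26 mod 4=2
i=3  r:6+8->14  c:2·2+1->5
col: 4 vs 5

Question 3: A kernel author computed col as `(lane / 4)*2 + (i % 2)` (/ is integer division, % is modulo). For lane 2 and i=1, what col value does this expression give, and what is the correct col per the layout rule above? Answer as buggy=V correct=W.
buggy=1 correct=5

`(lane / 4)*2 + (i % 2)`[2,1]=>1
lane 2: grp=0 (2/4), tig=2 (2%4)
i=1: r=0+0=0, c=2*2+1=5
col: 1 vs 5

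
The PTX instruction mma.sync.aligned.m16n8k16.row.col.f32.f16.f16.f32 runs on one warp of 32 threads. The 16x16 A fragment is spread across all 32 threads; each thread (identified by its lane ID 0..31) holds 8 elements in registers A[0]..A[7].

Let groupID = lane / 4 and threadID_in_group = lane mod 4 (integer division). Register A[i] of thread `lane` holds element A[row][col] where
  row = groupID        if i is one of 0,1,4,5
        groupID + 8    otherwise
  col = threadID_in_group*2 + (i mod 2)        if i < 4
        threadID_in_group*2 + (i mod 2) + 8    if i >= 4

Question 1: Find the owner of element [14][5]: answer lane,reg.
26,3

r=14->g=6,rb=1  c=5->cb=0,t=2,b0=1
L=6*4+2=26  i=0*4+1*2+1=3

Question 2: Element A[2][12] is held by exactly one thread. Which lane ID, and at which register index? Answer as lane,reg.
10,4

r:2=>grp=2,rB=0  c:12=>cB=1,tig=2,lo=0
L=2*4+2=10  i=1*4+0*2+0=4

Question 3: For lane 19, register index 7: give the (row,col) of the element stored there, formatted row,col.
12,15

L=19->g=19>>2=4, t=19&3=3
[7]->row 4+8=12  col 3·2+1+8=15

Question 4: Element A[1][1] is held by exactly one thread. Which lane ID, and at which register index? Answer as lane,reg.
4,1

r=1→G=1,rhi=0  c=1→chi=0,T=0,p=1
L=1*4+0=4  i=0*4+0*2+1=1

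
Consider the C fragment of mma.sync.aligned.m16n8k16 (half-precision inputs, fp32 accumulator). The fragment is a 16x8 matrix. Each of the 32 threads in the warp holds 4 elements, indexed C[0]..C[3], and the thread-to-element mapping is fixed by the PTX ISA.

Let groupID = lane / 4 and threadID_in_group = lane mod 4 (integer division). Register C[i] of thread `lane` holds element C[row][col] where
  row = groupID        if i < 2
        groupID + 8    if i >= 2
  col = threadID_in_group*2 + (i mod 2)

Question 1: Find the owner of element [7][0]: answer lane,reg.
28,0

r=7⇒gr=7,Rb=0  c=0⇒th=0,odd=0
L=7*4+0=28  i=0*2+0=0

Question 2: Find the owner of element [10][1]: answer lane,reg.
r=10⇒gr=2,Rb=1  c=1⇒th=0,odd=1
L=2*4+0=8  i=1*2+1=3

8,3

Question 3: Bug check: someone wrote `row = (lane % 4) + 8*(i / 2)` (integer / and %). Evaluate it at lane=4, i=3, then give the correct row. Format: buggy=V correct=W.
buggy=8 correct=9

`(lane % 4) + 8*(i / 2)`[4,3]⇒8
lane 4: gr=1 (4/4), th=0 (4%4)
i=3: r=1+8=9, c=0*2+1=1
row: 8 vs 9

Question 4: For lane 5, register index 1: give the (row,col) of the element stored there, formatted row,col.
1,3

lane 5: gr=1 (5/4), th=1 (5%4)
i=1: r=1+0=1, c=1*2+1=3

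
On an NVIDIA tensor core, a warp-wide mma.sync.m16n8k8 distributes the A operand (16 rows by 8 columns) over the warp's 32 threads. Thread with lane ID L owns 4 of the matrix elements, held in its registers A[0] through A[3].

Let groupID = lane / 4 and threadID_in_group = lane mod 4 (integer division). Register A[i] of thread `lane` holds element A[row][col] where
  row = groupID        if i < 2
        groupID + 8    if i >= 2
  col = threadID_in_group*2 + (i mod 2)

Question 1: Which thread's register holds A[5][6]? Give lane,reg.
23,0

r:5=>grp=5,rB=0  c:6=>tig=3,lo=0
L=5*4+3=23  i=0*2+0=0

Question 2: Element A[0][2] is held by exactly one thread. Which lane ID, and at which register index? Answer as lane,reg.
1,0

r:0=>grp=0,rB=0  c:2=>tig=1,lo=0
L=0*4+1=1  i=0*2+0=0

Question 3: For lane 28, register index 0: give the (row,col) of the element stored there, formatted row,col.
7,0

28: g=7,t=0
[0] (7+0,0*2+0) = (7,0)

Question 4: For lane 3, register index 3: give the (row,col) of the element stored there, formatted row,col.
L=3->g=3>>2=0, t=3&3=3
[3]->row 0+8=8  col 3·2+1=7

8,7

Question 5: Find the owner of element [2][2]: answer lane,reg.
r: 2->gid=2,r8=0  c: 2->tid=1,i&1=0
L=2*4+1=9  i=0*2+0=0

9,0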